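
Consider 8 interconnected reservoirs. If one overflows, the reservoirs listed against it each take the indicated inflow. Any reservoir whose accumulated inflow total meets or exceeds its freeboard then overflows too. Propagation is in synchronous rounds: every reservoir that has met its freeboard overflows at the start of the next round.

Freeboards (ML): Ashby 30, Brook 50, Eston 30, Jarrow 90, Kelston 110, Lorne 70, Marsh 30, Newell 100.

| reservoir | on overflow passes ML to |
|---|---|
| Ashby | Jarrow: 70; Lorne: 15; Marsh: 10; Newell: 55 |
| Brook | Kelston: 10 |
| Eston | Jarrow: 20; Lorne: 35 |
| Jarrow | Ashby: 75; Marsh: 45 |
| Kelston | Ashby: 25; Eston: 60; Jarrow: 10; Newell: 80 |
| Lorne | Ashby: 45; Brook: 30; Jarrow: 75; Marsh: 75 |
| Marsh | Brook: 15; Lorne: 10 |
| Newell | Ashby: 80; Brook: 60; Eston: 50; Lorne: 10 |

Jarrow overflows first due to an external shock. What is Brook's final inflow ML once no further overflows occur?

Round 1 — Jarrow overflows (initial).
  Ashby: +75 → 75 ≥ 30
  Marsh: +45 → 45 ≥ 30
Round 2 — Ashby, Marsh overflow.
  Brook: +15 → 15 < 50
  Lorne: +15+10 → 25 < 70
  Newell: +55 → 55 < 100
No further overflows.

15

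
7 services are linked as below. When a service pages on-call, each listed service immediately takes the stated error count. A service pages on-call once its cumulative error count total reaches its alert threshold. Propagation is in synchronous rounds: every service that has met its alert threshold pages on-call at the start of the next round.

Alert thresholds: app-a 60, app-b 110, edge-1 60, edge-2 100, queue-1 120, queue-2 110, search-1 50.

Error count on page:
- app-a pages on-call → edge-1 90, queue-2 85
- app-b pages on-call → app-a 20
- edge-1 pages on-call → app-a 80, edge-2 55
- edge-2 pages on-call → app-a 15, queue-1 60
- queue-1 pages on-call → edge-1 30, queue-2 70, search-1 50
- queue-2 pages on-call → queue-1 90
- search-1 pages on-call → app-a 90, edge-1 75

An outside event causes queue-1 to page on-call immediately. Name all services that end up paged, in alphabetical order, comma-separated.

Round 1 — queue-1 pages on-call (initial).
  edge-1: +30 → 30 < 60
  queue-2: +70 → 70 < 110
  search-1: +50 → 50 ≥ 50
Round 2 — search-1 pages on-call.
  app-a: +90 → 90 ≥ 60
  edge-1: +75 → 105 ≥ 60
Round 3 — app-a, edge-1 page on-call.
  edge-2: +55 → 55 < 100
  queue-2: +85 → 155 ≥ 110
Round 4 — queue-2 pages on-call.
No further pages.

app-a, edge-1, queue-1, queue-2, search-1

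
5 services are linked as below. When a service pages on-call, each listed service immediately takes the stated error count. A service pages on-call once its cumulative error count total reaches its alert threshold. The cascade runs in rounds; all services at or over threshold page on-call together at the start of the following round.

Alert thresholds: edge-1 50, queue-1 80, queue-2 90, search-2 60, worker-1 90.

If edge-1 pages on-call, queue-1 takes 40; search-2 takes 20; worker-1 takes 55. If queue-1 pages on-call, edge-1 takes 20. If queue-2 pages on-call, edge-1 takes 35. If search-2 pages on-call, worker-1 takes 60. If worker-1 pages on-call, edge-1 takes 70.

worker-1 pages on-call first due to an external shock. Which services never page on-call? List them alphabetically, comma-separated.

Round 1 — worker-1 pages on-call (initial).
  edge-1: +70 → 70 ≥ 50
Round 2 — edge-1 pages on-call.
  queue-1: +40 → 40 < 80
  search-2: +20 → 20 < 60
No further pages.

queue-1, queue-2, search-2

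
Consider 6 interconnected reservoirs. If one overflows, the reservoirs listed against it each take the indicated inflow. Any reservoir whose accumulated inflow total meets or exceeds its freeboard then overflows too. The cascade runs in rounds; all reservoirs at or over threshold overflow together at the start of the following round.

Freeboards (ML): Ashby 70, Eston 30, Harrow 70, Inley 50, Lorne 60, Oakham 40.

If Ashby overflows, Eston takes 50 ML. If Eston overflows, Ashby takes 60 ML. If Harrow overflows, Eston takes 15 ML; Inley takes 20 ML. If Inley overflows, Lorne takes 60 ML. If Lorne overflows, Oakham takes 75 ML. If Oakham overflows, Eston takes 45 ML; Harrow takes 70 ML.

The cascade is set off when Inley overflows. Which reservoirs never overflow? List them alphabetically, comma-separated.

Round 1 — Inley overflows (initial).
  Lorne: +60 → 60 ≥ 60
Round 2 — Lorne overflows.
  Oakham: +75 → 75 ≥ 40
Round 3 — Oakham overflows.
  Eston: +45 → 45 ≥ 30
  Harrow: +70 → 70 ≥ 70
Round 4 — Eston, Harrow overflow.
  Ashby: +60 → 60 < 70
No further overflows.

Ashby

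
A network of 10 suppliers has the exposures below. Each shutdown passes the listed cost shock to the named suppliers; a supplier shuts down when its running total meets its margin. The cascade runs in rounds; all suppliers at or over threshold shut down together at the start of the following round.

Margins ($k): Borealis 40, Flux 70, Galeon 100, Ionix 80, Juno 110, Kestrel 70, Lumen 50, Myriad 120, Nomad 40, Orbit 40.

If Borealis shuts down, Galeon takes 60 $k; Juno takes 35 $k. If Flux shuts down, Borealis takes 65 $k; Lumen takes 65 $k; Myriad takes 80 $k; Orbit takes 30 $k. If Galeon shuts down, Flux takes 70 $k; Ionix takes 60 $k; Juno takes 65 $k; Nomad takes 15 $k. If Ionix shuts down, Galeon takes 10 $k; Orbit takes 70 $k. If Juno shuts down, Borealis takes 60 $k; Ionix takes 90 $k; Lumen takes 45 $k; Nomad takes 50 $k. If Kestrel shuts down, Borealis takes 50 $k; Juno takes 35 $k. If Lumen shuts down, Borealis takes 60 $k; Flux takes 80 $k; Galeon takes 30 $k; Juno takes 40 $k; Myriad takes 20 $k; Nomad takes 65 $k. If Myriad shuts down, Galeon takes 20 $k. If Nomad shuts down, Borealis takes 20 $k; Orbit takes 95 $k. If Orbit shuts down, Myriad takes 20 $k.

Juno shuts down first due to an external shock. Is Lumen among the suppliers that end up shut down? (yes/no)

Round 1 — Juno shuts down (initial).
  Borealis: +60 → 60 ≥ 40
  Ionix: +90 → 90 ≥ 80
  Lumen: +45 → 45 < 50
  Nomad: +50 → 50 ≥ 40
Round 2 — Borealis, Ionix, Nomad shut down.
  Galeon: +60+10 → 70 < 100
  Orbit: +70+95 → 165 ≥ 40
Round 3 — Orbit shuts down.
  Myriad: +20 → 20 < 120
No further shutdowns.

no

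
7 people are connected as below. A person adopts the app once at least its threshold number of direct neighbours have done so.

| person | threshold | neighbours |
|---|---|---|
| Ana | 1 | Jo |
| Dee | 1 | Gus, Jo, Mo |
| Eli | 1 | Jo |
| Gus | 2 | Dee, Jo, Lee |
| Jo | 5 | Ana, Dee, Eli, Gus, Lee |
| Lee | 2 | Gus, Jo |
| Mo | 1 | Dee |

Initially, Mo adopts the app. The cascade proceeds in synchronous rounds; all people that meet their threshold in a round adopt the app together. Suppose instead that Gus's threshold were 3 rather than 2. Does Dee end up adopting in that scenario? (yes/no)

With Gus's threshold at 3:
Round 1 — Mo adopts the app (initial).
Round 2 — checking thresholds:
  Dee: 1 of 3 neighbours ≥ 1, adopts the app.
Round 3 — no new adoptions; cascade stops.

yes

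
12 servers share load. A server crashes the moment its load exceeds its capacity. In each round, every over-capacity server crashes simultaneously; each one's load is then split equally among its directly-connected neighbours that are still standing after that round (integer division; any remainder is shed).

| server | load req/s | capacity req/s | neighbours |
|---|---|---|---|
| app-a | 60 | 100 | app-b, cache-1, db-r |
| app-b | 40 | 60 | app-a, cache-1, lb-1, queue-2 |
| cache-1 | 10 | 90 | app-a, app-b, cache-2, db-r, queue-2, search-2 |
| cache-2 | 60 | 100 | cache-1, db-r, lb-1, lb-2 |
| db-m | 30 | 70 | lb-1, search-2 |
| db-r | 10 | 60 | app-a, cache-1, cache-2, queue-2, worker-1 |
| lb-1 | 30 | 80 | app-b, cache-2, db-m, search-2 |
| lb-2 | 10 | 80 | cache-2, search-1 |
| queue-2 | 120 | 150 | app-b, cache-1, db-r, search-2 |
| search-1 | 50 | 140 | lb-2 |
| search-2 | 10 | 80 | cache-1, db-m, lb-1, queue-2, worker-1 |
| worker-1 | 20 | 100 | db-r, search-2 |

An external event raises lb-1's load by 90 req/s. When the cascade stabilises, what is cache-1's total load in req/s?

Round 1 — lb-1 at 120 > 80. lb-1 crashes.
  lb-1 sheds 120 req/s to app-b, cache-2, db-m, search-2: 30 each.
    app-b: 40+30 = 70 > 60
    cache-2: 60+30 = 90 ≤ 100
    db-m: 30+30 = 60 ≤ 70
    search-2: 10+30 = 40 ≤ 80
Round 2 — app-b crashes.
  app-b sheds 70 req/s to app-a, cache-1, queue-2: 23 each (1 lost).
    app-a: 60+23 = 83 ≤ 100
    cache-1: 10+23 = 33 ≤ 90
    queue-2: 120+23 = 143 ≤ 150
No further crashes.

33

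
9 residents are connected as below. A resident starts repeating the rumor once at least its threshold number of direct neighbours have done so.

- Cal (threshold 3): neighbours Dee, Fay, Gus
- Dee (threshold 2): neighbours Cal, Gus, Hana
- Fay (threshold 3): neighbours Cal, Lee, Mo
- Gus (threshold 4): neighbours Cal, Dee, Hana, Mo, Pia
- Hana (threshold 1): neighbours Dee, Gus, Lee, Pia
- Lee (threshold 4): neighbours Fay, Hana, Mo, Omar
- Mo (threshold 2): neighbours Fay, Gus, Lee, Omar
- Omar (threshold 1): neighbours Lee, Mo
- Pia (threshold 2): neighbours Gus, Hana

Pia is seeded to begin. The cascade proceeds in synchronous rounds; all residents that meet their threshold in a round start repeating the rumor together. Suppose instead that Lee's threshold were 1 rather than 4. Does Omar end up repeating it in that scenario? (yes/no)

yes

With Lee's threshold at 1:
Round 1 — Pia starts repeating the rumor (initial).
Round 2 — checking thresholds:
  Gus: 1 of 5 neighbours < 4, holds.
  Hana: 1 of 4 neighbours ≥ 1, starts repeating the rumor.
Round 3 — checking thresholds:
  Dee: 1 of 3 neighbours < 2, holds.
  Gus: 2 of 5 neighbours < 4, holds.
  Lee: 1 of 4 neighbours ≥ 1, starts repeating the rumor.
Round 4 — checking thresholds:
  Dee: 1 of 3 neighbours < 2, holds.
  Fay: 1 of 3 neighbours < 3, holds.
  Gus: 2 of 5 neighbours < 4, holds.
  Mo: 1 of 4 neighbours < 2, holds.
  Omar: 1 of 2 neighbours ≥ 1, starts repeating the rumor.
Round 5 — checking thresholds:
  Dee: 1 of 3 neighbours < 2, holds.
  Fay: 1 of 3 neighbours < 3, holds.
  Gus: 2 of 5 neighbours < 4, holds.
  Mo: 2 of 4 neighbours ≥ 2, starts repeating the rumor.
Round 6 — no new spreads; cascade stops.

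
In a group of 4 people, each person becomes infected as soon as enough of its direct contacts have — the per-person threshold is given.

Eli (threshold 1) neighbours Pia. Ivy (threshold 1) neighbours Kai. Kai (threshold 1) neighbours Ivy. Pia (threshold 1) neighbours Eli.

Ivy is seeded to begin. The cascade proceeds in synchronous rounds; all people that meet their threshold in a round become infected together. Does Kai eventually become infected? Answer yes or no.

Round 1 — Ivy becomes infected (initial).
Round 2 — checking thresholds:
  Kai: 1 of 1 neighbours ≥ 1, becomes infected.
Round 3 — no new infections; cascade stops.

yes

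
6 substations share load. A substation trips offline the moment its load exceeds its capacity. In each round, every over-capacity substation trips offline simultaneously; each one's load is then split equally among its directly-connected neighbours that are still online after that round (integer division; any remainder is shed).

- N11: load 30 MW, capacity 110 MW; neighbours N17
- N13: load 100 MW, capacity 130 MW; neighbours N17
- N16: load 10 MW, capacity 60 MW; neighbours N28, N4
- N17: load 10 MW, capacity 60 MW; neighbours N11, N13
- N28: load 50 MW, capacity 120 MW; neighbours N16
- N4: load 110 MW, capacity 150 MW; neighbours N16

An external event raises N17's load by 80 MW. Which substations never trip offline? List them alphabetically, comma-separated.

Round 1 — N17 at 90 > 60. N17 trips offline.
  N17 sheds 90 MW to N11, N13: 45 each.
    N11: 30+45 = 75 ≤ 110
    N13: 100+45 = 145 > 130
Round 2 — N13 trips offline.
  N13 sheds 145 MW: no online neighbours, lost.
No further trips.

N11, N16, N28, N4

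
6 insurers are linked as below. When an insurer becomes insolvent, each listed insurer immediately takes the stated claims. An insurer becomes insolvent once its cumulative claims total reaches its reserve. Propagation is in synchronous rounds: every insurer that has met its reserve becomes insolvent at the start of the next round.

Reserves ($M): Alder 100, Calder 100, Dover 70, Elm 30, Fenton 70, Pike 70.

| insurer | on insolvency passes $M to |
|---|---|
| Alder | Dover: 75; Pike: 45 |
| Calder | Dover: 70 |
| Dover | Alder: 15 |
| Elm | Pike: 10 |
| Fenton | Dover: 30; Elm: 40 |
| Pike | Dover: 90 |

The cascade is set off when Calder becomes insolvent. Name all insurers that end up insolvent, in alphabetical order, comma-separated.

Calder, Dover

Round 1 — Calder becomes insolvent (initial).
  Dover: +70 → 70 ≥ 70
Round 2 — Dover becomes insolvent.
  Alder: +15 → 15 < 100
No further insolvencies.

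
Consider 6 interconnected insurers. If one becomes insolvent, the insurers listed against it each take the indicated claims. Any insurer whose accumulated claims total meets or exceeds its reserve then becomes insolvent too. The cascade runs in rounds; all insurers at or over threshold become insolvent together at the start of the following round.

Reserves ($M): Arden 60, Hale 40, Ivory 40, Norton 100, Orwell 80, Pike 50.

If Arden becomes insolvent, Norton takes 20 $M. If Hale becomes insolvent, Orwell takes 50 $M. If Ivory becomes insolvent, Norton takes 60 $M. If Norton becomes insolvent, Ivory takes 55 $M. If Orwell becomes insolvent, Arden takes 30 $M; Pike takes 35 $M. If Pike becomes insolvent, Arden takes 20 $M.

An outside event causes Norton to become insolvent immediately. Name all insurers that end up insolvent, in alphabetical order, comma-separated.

Ivory, Norton

Round 1 — Norton becomes insolvent (initial).
  Ivory: +55 → 55 ≥ 40
Round 2 — Ivory becomes insolvent.
No further insolvencies.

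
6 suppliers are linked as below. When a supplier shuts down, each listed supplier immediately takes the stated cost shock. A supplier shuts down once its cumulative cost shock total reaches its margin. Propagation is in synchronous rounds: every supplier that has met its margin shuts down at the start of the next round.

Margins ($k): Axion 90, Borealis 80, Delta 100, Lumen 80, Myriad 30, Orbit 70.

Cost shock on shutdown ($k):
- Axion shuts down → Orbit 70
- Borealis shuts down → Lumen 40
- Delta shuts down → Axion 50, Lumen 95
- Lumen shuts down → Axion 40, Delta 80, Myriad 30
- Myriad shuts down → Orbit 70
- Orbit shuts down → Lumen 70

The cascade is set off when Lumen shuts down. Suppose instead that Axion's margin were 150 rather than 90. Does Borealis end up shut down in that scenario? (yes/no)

With Axion's margin at 150:
Round 1 — Lumen shuts down (initial).
  Axion: +40 → 40 < 150
  Delta: +80 → 80 < 100
  Myriad: +30 → 30 ≥ 30
Round 2 — Myriad shuts down.
  Orbit: +70 → 70 ≥ 70
Round 3 — Orbit shuts down.
No further shutdowns.

no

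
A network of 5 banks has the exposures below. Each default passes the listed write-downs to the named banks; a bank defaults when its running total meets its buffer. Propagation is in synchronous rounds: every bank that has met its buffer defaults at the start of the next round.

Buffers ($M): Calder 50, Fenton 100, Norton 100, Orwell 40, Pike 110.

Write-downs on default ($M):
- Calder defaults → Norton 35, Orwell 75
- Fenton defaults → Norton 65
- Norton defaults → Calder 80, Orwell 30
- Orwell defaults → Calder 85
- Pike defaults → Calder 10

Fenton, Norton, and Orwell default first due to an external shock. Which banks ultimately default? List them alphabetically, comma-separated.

Calder, Fenton, Norton, Orwell

Round 1 — Fenton, Norton, Orwell default (initial).
  Calder: +80+85 → 165 ≥ 50
Round 2 — Calder defaults.
No further defaults.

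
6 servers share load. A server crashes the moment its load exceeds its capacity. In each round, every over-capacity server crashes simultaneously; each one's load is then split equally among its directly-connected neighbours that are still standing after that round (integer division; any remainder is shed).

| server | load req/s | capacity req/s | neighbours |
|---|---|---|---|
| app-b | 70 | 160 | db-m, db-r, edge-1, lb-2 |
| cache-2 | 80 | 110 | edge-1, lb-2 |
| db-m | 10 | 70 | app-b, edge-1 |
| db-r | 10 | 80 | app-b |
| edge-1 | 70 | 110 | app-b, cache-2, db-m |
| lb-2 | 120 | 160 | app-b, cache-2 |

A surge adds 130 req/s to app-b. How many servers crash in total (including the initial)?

5

Round 1 — app-b at 200 > 160. app-b crashes.
  app-b sheds 200 req/s to db-m, db-r, edge-1, lb-2: 50 each.
    db-m: 10+50 = 60 ≤ 70
    db-r: 10+50 = 60 ≤ 80
    edge-1: 70+50 = 120 > 110
    lb-2: 120+50 = 170 > 160
Round 2 — edge-1, lb-2 crash.
  edge-1 sheds 120 req/s to cache-2, db-m: 60 each.
    cache-2: 80+60 = 140 > 110
    db-m: 60+60 = 120 > 70
  lb-2 sheds 170 req/s to cache-2: 170 each.
    cache-2: 140+170 = 310 > 110
Round 3 — cache-2, db-m crash.
  cache-2 sheds 310 req/s: no online neighbours, lost.
  db-m sheds 120 req/s: no online neighbours, lost.
No further crashes.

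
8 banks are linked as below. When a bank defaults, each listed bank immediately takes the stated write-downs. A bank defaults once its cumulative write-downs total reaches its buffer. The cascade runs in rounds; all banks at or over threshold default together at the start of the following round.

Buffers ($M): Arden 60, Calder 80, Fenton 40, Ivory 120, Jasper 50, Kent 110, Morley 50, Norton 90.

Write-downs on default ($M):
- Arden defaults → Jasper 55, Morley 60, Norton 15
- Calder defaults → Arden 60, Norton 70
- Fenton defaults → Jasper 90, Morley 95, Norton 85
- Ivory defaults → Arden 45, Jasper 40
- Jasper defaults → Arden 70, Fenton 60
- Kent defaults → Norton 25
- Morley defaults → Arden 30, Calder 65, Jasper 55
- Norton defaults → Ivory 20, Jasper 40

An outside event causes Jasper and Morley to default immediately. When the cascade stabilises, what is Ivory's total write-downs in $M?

20

Round 1 — Jasper, Morley default (initial).
  Arden: +70+30 → 100 ≥ 60
  Calder: +65 → 65 < 80
  Fenton: +60 → 60 ≥ 40
Round 2 — Arden, Fenton default.
  Norton: +15+85 → 100 ≥ 90
Round 3 — Norton defaults.
  Ivory: +20 → 20 < 120
No further defaults.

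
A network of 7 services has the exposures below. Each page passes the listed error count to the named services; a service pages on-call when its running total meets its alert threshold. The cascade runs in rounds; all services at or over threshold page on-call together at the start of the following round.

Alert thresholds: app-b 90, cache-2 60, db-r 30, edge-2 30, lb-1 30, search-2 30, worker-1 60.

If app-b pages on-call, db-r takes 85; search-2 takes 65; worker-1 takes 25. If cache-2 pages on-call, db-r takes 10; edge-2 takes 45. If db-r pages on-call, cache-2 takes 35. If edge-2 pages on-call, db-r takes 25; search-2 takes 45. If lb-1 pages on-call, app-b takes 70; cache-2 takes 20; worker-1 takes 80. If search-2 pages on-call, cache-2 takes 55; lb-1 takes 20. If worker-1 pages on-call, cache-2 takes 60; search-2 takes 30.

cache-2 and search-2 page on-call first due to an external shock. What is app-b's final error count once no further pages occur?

Round 1 — cache-2, search-2 page on-call (initial).
  db-r: +10 → 10 < 30
  edge-2: +45 → 45 ≥ 30
  lb-1: +20 → 20 < 30
Round 2 — edge-2 pages on-call.
  db-r: +25 → 35 ≥ 30
Round 3 — db-r pages on-call.
No further pages.

0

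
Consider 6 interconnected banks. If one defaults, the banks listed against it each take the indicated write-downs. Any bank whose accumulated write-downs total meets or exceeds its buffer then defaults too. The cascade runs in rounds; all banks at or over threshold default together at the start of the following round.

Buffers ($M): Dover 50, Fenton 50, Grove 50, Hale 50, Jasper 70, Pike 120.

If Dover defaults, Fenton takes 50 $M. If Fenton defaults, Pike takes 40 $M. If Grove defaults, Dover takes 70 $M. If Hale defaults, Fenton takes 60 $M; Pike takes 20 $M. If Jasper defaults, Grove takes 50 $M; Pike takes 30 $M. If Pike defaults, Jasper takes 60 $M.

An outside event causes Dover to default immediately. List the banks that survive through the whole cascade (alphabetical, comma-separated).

Round 1 — Dover defaults (initial).
  Fenton: +50 → 50 ≥ 50
Round 2 — Fenton defaults.
  Pike: +40 → 40 < 120
No further defaults.

Grove, Hale, Jasper, Pike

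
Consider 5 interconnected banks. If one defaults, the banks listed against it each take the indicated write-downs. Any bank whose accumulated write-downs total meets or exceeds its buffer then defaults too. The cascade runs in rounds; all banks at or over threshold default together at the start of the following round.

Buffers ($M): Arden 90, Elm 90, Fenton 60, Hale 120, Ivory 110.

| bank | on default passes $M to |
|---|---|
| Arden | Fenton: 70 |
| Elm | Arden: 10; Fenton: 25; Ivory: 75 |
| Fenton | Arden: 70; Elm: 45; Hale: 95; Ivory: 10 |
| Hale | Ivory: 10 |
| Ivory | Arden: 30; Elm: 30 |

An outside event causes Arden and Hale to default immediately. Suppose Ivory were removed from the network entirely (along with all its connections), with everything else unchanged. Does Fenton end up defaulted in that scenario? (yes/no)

yes

With Ivory removed:
Round 1 — Arden, Hale default (initial).
  Fenton: +70 → 70 ≥ 60
Round 2 — Fenton defaults.
  Elm: +45 → 45 < 90
No further defaults.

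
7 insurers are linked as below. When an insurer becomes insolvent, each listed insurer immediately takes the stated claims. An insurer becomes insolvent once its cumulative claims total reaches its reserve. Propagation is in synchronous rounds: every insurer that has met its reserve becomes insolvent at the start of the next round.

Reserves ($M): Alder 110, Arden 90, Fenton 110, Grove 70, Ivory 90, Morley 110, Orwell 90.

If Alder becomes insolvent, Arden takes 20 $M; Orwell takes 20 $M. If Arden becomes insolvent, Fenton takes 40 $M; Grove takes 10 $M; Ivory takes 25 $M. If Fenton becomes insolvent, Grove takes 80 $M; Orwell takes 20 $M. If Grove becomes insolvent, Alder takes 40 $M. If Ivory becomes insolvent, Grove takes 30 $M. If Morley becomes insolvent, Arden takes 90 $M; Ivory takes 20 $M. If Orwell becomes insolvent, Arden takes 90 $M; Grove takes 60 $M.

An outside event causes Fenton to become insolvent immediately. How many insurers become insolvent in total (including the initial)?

2

Round 1 — Fenton becomes insolvent (initial).
  Grove: +80 → 80 ≥ 70
  Orwell: +20 → 20 < 90
Round 2 — Grove becomes insolvent.
  Alder: +40 → 40 < 110
No further insolvencies.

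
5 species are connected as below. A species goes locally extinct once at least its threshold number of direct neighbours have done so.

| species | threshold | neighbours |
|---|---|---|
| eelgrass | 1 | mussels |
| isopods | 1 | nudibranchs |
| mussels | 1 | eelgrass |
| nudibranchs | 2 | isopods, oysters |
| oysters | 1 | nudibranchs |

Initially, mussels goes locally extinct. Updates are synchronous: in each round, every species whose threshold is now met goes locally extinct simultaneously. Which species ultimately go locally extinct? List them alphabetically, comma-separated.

Round 1 — mussels goes locally extinct (initial).
Round 2 — checking thresholds:
  eelgrass: 1 of 1 neighbours ≥ 1, goes locally extinct.
Round 3 — no new extinctions; cascade stops.

eelgrass, mussels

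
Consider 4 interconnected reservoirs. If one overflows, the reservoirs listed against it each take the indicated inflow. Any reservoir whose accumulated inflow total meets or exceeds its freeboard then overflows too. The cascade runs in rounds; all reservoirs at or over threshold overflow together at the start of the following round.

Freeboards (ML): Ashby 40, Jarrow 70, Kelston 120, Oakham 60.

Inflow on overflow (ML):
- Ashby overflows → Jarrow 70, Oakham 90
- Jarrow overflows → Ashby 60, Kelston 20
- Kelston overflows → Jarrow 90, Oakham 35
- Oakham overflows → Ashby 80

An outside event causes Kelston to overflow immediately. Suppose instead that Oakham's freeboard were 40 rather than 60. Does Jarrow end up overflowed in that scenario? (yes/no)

yes

With Oakham's freeboard at 40:
Round 1 — Kelston overflows (initial).
  Jarrow: +90 → 90 ≥ 70
  Oakham: +35 → 35 < 40
Round 2 — Jarrow overflows.
  Ashby: +60 → 60 ≥ 40
Round 3 — Ashby overflows.
  Oakham: +90 → 125 ≥ 40
Round 4 — Oakham overflows.
No further overflows.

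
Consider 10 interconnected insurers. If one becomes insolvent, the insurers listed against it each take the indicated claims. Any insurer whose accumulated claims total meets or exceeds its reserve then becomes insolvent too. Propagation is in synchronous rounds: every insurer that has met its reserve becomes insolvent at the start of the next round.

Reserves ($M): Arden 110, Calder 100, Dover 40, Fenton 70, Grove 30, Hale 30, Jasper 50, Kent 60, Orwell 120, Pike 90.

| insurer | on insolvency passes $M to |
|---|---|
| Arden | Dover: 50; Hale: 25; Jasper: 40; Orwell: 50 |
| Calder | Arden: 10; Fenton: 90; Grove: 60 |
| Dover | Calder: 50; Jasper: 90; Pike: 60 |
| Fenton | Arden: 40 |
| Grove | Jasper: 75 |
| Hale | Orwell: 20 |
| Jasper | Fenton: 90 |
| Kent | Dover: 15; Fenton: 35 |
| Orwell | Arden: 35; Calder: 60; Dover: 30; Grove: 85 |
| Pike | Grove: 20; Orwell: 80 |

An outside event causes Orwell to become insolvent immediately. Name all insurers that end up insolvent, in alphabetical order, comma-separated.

Round 1 — Orwell becomes insolvent (initial).
  Arden: +35 → 35 < 110
  Calder: +60 → 60 < 100
  Dover: +30 → 30 < 40
  Grove: +85 → 85 ≥ 30
Round 2 — Grove becomes insolvent.
  Jasper: +75 → 75 ≥ 50
Round 3 — Jasper becomes insolvent.
  Fenton: +90 → 90 ≥ 70
Round 4 — Fenton becomes insolvent.
  Arden: +40 → 75 < 110
No further insolvencies.

Fenton, Grove, Jasper, Orwell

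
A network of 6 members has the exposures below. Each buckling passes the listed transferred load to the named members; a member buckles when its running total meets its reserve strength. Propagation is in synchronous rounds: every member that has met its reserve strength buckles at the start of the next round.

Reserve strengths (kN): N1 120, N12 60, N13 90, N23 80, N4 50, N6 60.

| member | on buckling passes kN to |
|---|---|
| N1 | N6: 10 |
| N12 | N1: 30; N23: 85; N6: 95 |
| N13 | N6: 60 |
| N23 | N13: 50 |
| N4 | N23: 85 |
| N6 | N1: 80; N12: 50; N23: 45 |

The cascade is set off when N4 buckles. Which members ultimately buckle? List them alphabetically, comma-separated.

N23, N4

Round 1 — N4 buckles (initial).
  N23: +85 → 85 ≥ 80
Round 2 — N23 buckles.
  N13: +50 → 50 < 90
No further bucklings.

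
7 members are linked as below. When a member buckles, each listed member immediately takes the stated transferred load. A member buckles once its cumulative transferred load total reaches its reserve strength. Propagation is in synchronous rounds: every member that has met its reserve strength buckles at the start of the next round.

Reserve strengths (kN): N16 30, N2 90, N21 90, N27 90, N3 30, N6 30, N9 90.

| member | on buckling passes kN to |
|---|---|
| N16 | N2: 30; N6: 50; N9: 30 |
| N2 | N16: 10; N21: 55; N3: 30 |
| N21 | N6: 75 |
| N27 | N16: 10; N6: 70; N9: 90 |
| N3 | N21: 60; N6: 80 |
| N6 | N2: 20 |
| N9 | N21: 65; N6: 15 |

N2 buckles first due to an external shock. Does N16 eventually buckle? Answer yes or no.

no

Round 1 — N2 buckles (initial).
  N16: +10 → 10 < 30
  N21: +55 → 55 < 90
  N3: +30 → 30 ≥ 30
Round 2 — N3 buckles.
  N21: +60 → 115 ≥ 90
  N6: +80 → 80 ≥ 30
Round 3 — N21, N6 buckle.
No further bucklings.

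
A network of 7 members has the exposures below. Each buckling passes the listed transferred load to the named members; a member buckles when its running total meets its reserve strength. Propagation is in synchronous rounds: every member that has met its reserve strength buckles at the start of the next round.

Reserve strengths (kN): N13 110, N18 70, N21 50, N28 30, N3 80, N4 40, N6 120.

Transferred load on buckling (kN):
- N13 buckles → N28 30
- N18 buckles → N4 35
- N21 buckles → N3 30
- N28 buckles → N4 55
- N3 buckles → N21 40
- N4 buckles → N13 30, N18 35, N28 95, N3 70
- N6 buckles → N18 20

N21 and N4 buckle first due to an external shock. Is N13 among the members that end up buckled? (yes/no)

Round 1 — N21, N4 buckle (initial).
  N13: +30 → 30 < 110
  N18: +35 → 35 < 70
  N28: +95 → 95 ≥ 30
  N3: +30+70 → 100 ≥ 80
Round 2 — N28, N3 buckle.
No further bucklings.

no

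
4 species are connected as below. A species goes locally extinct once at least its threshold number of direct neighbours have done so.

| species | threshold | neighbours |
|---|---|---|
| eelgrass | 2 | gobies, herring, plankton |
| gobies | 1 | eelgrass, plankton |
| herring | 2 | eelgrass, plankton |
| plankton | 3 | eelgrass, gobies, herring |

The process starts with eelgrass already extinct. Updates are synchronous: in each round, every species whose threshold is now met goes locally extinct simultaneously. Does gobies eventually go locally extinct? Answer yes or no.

yes

Round 1 — eelgrass goes locally extinct (initial).
Round 2 — checking thresholds:
  gobies: 1 of 2 neighbours ≥ 1, goes locally extinct.
  herring: 1 of 2 neighbours < 2, not yet.
  plankton: 1 of 3 neighbours < 3, not yet.
Round 3 — no new extinctions; cascade stops.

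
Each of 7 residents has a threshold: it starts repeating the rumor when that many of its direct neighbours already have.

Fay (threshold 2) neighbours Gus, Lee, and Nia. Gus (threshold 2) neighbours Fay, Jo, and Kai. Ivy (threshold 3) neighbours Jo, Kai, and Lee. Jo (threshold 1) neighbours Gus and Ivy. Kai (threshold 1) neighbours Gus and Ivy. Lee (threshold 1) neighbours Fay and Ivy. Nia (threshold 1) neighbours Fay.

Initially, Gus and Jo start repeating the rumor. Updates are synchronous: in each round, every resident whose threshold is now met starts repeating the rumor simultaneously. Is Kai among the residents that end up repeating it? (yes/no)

yes

Round 1 — Gus, Jo start repeating the rumor (initial).
Round 2 — checking thresholds:
  Fay: 1 of 3 neighbours < 2, not yet.
  Ivy: 1 of 3 neighbours < 3, not yet.
  Kai: 1 of 2 neighbours ≥ 1, starts repeating the rumor.
Round 3 — no new spreads; cascade stops.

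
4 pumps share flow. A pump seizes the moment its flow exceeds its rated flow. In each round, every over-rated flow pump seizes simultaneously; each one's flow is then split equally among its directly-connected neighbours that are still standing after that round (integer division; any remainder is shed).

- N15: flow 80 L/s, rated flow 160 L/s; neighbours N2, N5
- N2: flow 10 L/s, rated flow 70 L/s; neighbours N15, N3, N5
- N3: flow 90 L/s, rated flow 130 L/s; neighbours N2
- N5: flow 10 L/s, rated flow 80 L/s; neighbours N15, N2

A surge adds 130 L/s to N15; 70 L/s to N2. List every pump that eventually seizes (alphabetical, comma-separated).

Round 1 — N15 at 210 > 160; N2 at 80 > 70. N15, N2 seize.
  N15 sheds 210 L/s to N5: 210 each.
    N5: 10+210 = 220 > 80
  N2 sheds 80 L/s to N3, N5: 40 each.
    N3: 90+40 = 130 ≤ 130
    N5: 220+40 = 260 > 80
Round 2 — N5 seizes.
  N5 sheds 260 L/s: no online neighbours, lost.
No further seizures.

N15, N2, N5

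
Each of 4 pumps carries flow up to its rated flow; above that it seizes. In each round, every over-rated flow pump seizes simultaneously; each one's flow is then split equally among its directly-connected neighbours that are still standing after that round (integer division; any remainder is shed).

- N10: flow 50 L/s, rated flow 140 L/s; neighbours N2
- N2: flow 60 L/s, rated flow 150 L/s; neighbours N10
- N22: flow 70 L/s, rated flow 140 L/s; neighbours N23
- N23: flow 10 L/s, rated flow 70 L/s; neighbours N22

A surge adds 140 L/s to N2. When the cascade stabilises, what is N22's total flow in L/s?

70

Round 1 — N2 at 200 > 150. N2 seizes.
  N2 sheds 200 L/s to N10: 200 each.
    N10: 50+200 = 250 > 140
Round 2 — N10 seizes.
  N10 sheds 250 L/s: no online neighbours, lost.
No further seizures.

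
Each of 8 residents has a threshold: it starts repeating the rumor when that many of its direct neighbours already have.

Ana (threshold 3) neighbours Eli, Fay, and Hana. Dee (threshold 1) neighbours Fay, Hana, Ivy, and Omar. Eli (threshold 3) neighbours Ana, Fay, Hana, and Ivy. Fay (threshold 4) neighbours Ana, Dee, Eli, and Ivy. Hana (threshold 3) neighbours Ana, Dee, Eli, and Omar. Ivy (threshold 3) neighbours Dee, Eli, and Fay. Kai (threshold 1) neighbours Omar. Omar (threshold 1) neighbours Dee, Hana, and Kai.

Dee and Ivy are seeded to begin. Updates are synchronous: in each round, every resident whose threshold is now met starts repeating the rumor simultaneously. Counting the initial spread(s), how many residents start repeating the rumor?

Round 1 — Dee, Ivy start repeating the rumor (initial).
Round 2 — checking thresholds:
  Eli: 1 of 4 neighbours < 3, below threshold.
  Fay: 2 of 4 neighbours < 4, below threshold.
  Hana: 1 of 4 neighbours < 3, below threshold.
  Omar: 1 of 3 neighbours ≥ 1, starts repeating the rumor.
Round 3 — checking thresholds:
  Eli: 1 of 4 neighbours < 3, below threshold.
  Fay: 2 of 4 neighbours < 4, below threshold.
  Hana: 2 of 4 neighbours < 3, below threshold.
  Kai: 1 of 1 neighbours ≥ 1, starts repeating the rumor.
Round 4 — no new spreads; cascade stops.

4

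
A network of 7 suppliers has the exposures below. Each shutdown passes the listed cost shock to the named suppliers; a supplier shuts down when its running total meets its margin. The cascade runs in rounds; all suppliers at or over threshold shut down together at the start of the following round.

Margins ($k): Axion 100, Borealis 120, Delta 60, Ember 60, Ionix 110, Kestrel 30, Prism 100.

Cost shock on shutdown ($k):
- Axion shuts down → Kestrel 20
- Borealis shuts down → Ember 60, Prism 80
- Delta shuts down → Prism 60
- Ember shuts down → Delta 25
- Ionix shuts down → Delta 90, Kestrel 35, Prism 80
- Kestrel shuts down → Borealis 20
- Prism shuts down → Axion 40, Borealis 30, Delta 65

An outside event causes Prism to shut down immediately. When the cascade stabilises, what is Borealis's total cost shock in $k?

Round 1 — Prism shuts down (initial).
  Axion: +40 → 40 < 100
  Borealis: +30 → 30 < 120
  Delta: +65 → 65 ≥ 60
Round 2 — Delta shuts down.
No further shutdowns.

30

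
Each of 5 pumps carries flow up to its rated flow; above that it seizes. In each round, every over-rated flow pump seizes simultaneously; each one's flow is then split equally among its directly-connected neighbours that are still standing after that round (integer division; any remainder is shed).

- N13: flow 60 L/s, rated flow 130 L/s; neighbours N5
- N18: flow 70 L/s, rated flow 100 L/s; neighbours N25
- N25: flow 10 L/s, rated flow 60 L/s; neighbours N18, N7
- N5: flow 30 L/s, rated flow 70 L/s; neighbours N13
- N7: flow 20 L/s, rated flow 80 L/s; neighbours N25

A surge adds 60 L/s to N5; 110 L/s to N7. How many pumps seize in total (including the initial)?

Round 1 — N5 at 90 > 70; N7 at 130 > 80. N5, N7 seize.
  N5 sheds 90 L/s to N13: 90 each.
    N13: 60+90 = 150 > 130
  N7 sheds 130 L/s to N25: 130 each.
    N25: 10+130 = 140 > 60
Round 2 — N13, N25 seize.
  N13 sheds 150 L/s: no online neighbours, lost.
  N25 sheds 140 L/s to N18: 140 each.
    N18: 70+140 = 210 > 100
Round 3 — N18 seizes.
  N18 sheds 210 L/s: no online neighbours, lost.
No further seizures.

5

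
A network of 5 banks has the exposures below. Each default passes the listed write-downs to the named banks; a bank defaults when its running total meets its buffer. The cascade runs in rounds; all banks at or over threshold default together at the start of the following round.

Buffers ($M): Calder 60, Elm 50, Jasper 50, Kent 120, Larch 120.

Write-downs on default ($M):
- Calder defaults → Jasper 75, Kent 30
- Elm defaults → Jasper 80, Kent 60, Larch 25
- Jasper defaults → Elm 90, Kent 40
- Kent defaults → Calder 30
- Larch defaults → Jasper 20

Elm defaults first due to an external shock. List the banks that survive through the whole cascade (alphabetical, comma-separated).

Round 1 — Elm defaults (initial).
  Jasper: +80 → 80 ≥ 50
  Kent: +60 → 60 < 120
  Larch: +25 → 25 < 120
Round 2 — Jasper defaults.
  Kent: +40 → 100 < 120
No further defaults.

Calder, Kent, Larch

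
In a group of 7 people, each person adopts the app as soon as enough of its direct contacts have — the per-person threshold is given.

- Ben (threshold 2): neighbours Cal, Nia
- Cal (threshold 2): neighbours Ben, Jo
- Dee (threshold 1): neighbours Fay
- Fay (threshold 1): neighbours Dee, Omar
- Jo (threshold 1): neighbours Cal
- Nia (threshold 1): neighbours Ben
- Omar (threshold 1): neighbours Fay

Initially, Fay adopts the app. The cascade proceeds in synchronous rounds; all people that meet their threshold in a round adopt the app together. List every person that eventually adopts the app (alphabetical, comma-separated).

Round 1 — Fay adopts the app (initial).
Round 2 — checking thresholds:
  Dee: 1 of 1 neighbours ≥ 1, adopts the app.
  Omar: 1 of 1 neighbours ≥ 1, adopts the app.
Round 3 — no new adoptions; cascade stops.

Dee, Fay, Omar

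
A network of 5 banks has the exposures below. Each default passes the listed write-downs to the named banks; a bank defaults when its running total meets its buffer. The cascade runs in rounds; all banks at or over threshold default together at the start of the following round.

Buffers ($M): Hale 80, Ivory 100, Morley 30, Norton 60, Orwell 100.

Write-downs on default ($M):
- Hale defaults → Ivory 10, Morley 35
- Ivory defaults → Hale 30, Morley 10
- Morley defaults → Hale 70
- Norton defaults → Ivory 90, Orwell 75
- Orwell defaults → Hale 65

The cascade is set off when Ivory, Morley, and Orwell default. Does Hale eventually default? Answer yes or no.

Round 1 — Ivory, Morley, Orwell default (initial).
  Hale: +30+70+65 → 165 ≥ 80
Round 2 — Hale defaults.
No further defaults.

yes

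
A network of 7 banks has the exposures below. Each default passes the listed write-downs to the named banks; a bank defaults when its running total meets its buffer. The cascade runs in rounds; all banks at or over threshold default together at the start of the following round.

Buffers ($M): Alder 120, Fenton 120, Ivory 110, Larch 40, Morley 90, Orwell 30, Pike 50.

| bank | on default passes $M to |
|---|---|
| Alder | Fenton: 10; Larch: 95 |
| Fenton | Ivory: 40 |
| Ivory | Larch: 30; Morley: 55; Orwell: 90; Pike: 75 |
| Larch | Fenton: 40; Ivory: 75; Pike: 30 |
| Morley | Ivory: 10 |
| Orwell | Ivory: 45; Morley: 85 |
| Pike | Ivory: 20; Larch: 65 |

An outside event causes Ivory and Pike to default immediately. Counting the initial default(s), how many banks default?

Round 1 — Ivory, Pike default (initial).
  Larch: +30+65 → 95 ≥ 40
  Morley: +55 → 55 < 90
  Orwell: +90 → 90 ≥ 30
Round 2 — Larch, Orwell default.
  Fenton: +40 → 40 < 120
  Morley: +85 → 140 ≥ 90
Round 3 — Morley defaults.
No further defaults.

5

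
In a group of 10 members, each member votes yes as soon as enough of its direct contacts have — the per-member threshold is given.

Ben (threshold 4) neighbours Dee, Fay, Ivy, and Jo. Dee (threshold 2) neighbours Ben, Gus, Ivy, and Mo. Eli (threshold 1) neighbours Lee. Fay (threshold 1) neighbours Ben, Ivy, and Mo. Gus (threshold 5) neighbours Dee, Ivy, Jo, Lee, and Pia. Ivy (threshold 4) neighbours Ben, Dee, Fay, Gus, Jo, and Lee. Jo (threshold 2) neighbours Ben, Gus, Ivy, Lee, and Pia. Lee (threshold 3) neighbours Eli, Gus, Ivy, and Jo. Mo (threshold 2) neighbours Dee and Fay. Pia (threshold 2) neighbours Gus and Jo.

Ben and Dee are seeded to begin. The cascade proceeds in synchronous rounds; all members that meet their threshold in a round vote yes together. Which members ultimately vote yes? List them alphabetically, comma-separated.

Ben, Dee, Fay, Mo

Round 1 — Ben, Dee vote yes (initial).
Round 2 — checking thresholds:
  Fay: 1 of 3 neighbours ≥ 1, votes yes.
  Gus: 1 of 5 neighbours < 5, not yet.
  Ivy: 2 of 6 neighbours < 4, not yet.
  Jo: 1 of 5 neighbours < 2, not yet.
  Mo: 1 of 2 neighbours < 2, not yet.
Round 3 — checking thresholds:
  Gus: 1 of 5 neighbours < 5, not yet.
  Ivy: 3 of 6 neighbours < 4, not yet.
  Jo: 1 of 5 neighbours < 2, not yet.
  Mo: 2 of 2 neighbours ≥ 2, votes yes.
Round 4 — no new yes votes; cascade stops.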